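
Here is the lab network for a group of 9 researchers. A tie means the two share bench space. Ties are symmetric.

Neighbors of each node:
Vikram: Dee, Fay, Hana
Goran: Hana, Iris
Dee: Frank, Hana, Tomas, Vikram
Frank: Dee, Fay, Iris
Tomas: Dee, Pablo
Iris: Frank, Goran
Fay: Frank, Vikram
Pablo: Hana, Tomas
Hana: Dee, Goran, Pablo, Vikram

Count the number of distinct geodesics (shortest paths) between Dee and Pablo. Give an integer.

2

The shortest distance is 2. The length-2 paths are: Dee–Hana–Pablo; Dee–Tomas–Pablo.
That gives 2 distinct shortest paths.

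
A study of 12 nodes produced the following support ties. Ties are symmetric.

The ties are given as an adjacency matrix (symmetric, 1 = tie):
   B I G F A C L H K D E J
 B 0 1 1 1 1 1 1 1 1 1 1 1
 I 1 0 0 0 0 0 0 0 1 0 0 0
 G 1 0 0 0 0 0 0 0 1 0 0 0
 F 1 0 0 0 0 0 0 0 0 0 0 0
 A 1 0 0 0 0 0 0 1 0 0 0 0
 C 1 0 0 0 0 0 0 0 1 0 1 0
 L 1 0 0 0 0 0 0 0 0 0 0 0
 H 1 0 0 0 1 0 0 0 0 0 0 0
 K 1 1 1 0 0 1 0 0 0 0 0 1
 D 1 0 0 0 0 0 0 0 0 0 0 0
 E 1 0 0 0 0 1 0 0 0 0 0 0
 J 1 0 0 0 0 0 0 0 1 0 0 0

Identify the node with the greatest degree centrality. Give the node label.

Degrees — A:2, B:11, C:3, D:1, E:2, F:1, G:2, H:2, I:2, J:2, K:5, L:1.
The maximum is 11, attained only by B.

B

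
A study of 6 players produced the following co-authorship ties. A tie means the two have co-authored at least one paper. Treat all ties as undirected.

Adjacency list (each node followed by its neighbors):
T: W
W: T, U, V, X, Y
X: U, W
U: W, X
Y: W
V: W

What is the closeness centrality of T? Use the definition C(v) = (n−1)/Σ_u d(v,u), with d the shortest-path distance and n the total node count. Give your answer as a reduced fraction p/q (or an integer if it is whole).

5/9

Distances from T: U:2, V:2, W:1, X:2, Y:2. Sum = 9.
n = 6, so closeness = 5/9.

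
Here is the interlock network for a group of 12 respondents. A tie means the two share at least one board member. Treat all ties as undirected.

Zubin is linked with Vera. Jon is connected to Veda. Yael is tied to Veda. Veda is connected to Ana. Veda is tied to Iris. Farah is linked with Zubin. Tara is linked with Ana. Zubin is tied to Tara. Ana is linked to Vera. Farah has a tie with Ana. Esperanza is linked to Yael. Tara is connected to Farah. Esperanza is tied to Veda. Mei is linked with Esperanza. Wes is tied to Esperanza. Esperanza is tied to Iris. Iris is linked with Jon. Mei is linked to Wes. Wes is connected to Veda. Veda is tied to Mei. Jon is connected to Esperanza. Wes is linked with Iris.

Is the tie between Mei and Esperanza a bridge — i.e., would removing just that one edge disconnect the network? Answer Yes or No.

No

Even without that edge, Mei still reaches Esperanza via Mei – Wes – Esperanza, so the network stays connected. Not a bridge.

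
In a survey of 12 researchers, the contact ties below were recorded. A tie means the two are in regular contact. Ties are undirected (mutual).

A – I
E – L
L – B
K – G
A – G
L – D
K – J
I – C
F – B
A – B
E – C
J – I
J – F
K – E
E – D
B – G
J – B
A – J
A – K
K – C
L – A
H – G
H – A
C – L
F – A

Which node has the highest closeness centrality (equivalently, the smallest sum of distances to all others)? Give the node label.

A

Farness (sum of distances to all others) for each node — A:14, B:17, C:20, D:25, E:20, F:22, G:19, H:23, I:20, J:18, K:17, L:17.
The smallest farness is 14, for A, so A has the highest closeness.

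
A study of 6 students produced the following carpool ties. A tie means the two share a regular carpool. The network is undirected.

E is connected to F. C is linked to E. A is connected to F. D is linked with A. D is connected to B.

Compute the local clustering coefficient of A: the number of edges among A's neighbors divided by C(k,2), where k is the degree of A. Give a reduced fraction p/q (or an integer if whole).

0

A's neighbors: D and F (k = 2).
Possible neighbor pairs: C(2,2) = 1. Edges among them: none → e = 0.
Clustering(A) = 0/1.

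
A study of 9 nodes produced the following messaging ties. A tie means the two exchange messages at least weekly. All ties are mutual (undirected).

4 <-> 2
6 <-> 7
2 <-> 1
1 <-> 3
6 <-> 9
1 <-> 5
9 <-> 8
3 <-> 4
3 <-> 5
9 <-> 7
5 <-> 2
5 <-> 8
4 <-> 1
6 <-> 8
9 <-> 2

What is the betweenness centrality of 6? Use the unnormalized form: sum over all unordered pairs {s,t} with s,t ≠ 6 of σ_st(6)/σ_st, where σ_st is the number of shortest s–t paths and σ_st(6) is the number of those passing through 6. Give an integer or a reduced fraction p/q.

31/30

Pairs whose geodesics pass through 6 — 3–7: 1/5; 5–7: 1/3; 7–8: 1/2.
All other pairs contribute 0.
Summing the contributions gives betweenness(6) = 31/30.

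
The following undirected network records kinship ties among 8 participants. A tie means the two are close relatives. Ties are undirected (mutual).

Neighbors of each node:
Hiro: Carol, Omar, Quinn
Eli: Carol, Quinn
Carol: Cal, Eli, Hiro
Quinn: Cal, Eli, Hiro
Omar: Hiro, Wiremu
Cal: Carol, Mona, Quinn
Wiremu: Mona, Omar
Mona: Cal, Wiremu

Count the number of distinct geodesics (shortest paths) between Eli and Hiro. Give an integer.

The shortest distance is 2. The length-2 paths are: Eli–Quinn–Hiro; Eli–Carol–Hiro.
That gives 2 distinct shortest paths.

2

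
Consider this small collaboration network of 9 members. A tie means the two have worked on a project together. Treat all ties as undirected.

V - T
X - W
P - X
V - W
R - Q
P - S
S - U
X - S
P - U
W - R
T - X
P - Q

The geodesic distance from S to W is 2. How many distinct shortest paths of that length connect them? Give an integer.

The shortest distance is 2, and the only length-2 path is S–X–W. So there is exactly 1 shortest path.

1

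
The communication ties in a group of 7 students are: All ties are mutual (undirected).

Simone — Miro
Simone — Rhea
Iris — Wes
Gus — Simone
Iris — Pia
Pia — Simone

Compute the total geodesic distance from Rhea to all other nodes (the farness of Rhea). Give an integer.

14

Distances from Rhea: Gus:2, Iris:3, Miro:2, Pia:2, Simone:1, Wes:4.
Sum = 2 + 3 + 2 + 2 + 1 + 4 = 14.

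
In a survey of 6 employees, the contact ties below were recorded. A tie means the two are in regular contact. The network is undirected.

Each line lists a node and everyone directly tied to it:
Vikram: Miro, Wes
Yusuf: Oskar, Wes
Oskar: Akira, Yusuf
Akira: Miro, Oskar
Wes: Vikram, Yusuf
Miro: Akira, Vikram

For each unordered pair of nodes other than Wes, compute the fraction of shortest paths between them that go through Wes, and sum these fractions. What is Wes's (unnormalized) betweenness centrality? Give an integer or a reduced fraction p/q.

2

Pairs whose geodesics pass through Wes — Vikram–Oskar: 1/2; Vikram–Yusuf: 1; Miro–Yusuf: 1/2.
All other pairs contribute 0.
Summing the contributions gives betweenness(Wes) = 2.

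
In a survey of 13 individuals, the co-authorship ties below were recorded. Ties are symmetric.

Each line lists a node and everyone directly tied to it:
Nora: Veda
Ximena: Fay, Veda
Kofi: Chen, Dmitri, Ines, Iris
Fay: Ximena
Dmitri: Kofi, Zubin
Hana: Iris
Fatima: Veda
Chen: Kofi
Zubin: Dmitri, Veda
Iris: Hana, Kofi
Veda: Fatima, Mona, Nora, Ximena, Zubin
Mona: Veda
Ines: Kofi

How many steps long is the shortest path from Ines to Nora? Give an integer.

One shortest route is Ines – Kofi – Dmitri – Zubin – Veda – Nora, which uses 5 edges, and at distance 4 from Ines we only reach {Veda}, which does not include Nora. So d(Ines,Nora) = 5.

5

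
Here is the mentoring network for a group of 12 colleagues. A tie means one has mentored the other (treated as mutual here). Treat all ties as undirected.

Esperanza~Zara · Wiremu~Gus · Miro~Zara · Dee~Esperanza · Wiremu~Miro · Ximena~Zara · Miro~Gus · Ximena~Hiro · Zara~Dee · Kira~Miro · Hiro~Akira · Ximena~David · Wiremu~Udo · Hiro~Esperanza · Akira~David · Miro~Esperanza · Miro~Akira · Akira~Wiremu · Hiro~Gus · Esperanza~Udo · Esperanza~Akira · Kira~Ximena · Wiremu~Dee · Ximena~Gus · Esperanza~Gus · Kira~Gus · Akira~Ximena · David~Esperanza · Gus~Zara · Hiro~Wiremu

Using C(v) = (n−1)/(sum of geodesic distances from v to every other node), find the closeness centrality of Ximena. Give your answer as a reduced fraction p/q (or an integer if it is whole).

11/17

Distances from Ximena: Akira:1, David:1, Dee:2, Esperanza:2, Gus:1, Hiro:1, Kira:1, Miro:2, Udo:3, Wiremu:2, Zara:1. Sum = 17.
n = 12, so closeness = 11/17.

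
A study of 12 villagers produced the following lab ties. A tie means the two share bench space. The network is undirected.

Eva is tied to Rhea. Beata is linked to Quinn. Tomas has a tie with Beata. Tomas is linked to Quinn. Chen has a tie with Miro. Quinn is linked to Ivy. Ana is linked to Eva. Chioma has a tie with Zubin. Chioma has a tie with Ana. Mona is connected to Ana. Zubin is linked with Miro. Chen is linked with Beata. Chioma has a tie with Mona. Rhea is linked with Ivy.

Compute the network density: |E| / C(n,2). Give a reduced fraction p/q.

There are 14 edges and 12 nodes, so the maximum possible is C(12,2) = 66.
Density = 14/66 = 7/33.

7/33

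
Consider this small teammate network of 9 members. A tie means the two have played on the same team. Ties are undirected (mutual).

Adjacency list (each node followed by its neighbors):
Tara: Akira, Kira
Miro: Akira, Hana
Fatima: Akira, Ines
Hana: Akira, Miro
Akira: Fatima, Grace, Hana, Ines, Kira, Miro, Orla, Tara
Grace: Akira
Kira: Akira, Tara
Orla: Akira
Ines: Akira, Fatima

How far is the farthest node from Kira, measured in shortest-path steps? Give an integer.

Distances from Kira: Akira:1, Fatima:2, Grace:2, Hana:2, Ines:2, Miro:2, Orla:2, Tara:1.
The largest is 2 (to Orla, Grace, Hana, Fatima, Miro, and Ines), so the eccentricity of Kira is 2.

2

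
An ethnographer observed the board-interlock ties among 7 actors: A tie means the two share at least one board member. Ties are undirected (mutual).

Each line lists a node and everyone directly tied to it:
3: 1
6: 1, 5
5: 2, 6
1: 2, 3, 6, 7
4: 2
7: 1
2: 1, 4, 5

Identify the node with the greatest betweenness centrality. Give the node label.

1

Unnormalized betweenness of each node: 1:10, 2:13/2, 3:0, 4:0, 5:1, 6:3/2, 7:0.
1 has the largest value, 10, making it the main broker — the node through which the most shortest paths run.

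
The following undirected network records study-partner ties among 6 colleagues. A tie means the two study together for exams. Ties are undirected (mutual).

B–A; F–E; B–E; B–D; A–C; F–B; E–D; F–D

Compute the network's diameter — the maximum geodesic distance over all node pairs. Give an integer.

Eccentricity of each node (its greatest distance to any other): A:2, B:2, C:3, D:3, E:3, F:3.
The maximum eccentricity is 3, realized for instance by the pair E–C via E – B – A – C. So the diameter is 3.

3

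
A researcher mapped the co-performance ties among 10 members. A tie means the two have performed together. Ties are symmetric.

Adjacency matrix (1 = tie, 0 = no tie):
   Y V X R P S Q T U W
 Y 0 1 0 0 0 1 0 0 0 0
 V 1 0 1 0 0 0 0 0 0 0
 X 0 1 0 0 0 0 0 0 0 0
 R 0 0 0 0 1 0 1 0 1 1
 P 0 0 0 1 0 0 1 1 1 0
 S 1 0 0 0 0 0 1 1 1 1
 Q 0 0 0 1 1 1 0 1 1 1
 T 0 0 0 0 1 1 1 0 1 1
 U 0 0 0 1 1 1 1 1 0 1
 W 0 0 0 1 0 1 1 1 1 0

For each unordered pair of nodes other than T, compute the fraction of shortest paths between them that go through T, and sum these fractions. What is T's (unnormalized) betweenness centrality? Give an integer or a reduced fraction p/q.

19/12

Pairs whose geodesics pass through T — Y–P: 1/3; V–P: 1/3; X–P: 1/3; P–S: 1/3; P–W: 1/4.
All other pairs contribute 0.
Summing the contributions gives betweenness(T) = 19/12.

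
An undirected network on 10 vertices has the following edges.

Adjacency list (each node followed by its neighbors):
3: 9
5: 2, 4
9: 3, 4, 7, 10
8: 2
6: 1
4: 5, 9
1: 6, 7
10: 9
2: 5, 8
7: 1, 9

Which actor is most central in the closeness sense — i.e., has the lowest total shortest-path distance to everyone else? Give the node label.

9

Farness (sum of distances to all others) for each node — 1:28, 2:30, 3:26, 4:20, 5:24, 6:36, 7:22, 8:38, 9:18, 10:26.
The smallest farness is 18, for 9, so 9 has the highest closeness.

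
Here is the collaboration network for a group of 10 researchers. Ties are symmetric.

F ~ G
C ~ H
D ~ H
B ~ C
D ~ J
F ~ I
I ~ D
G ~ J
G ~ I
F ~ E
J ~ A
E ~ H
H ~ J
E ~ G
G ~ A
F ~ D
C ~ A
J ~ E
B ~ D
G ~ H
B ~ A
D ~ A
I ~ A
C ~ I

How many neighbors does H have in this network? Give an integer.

5

H is directly tied to C, D, E, G, and J. That is 5 neighbors, so the degree of H is 5.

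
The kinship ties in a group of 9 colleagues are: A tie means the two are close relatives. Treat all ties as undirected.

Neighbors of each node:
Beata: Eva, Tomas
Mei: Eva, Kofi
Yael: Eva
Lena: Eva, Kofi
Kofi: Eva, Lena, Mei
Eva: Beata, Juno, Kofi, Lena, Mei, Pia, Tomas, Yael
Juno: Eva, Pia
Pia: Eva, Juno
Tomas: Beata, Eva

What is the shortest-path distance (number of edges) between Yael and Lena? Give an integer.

One shortest route is Yael – Eva – Lena, which uses 2 edges, and Yael and Lena are not directly tied, so nothing shorter exists. So d(Yael,Lena) = 2.

2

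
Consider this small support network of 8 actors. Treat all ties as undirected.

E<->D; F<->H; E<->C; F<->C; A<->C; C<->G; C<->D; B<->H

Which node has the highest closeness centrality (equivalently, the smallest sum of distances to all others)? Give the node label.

Farness (sum of distances to all others) for each node — A:16, B:22, C:10, D:15, E:15, F:12, G:16, H:16.
The smallest farness is 10, for C, so C has the highest closeness.

C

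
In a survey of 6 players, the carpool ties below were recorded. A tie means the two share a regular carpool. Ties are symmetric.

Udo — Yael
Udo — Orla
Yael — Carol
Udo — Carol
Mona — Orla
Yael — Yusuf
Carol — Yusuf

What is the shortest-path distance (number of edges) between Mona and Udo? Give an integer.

One shortest route is Mona – Orla – Udo, which uses 2 edges, and Mona and Udo are not directly tied, so nothing shorter exists. So d(Mona,Udo) = 2.

2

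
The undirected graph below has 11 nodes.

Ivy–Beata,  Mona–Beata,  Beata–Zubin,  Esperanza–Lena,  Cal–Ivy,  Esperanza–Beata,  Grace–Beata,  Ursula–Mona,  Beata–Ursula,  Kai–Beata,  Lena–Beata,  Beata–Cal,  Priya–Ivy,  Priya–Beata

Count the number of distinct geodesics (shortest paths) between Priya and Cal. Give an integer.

The shortest distance is 2. The length-2 paths are: Priya–Beata–Cal; Priya–Ivy–Cal.
That gives 2 distinct shortest paths.

2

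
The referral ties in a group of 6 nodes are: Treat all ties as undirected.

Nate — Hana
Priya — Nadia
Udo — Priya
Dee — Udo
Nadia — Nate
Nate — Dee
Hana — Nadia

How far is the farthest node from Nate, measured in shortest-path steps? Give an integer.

2

Distances from Nate: Dee:1, Hana:1, Nadia:1, Priya:2, Udo:2.
The largest is 2 (to Priya and Udo), so the eccentricity of Nate is 2.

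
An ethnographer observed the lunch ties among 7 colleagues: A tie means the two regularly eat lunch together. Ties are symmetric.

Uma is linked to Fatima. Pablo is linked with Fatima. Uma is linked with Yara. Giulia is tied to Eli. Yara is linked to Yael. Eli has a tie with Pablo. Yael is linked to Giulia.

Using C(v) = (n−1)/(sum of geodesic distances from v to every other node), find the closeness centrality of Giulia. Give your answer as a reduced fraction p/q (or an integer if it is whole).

1/2

Distances from Giulia: Eli:1, Fatima:3, Pablo:2, Uma:3, Yael:1, Yara:2. Sum = 12.
n = 7, so closeness = 6/12 = 1/2.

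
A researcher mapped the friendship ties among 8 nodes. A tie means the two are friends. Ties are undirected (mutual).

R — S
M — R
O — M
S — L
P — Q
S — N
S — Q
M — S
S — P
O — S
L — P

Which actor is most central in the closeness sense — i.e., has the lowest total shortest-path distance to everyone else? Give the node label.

Farness (sum of distances to all others) for each node — L:12, M:11, N:13, O:12, P:11, Q:12, R:12, S:7.
The smallest farness is 7, for S, so S has the highest closeness.

S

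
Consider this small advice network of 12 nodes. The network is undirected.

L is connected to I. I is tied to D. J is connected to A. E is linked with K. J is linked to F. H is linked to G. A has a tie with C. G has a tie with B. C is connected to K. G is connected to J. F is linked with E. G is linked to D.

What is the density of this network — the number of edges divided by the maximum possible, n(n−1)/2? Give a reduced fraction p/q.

There are 12 edges and 12 nodes, so the maximum possible is C(12,2) = 66.
Density = 12/66 = 2/11.

2/11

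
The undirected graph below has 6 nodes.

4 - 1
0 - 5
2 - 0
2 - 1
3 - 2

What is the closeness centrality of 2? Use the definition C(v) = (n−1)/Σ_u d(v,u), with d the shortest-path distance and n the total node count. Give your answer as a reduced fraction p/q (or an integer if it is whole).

5/7

Distances from 2: 0:1, 1:1, 3:1, 4:2, 5:2. Sum = 7.
n = 6, so closeness = 5/7.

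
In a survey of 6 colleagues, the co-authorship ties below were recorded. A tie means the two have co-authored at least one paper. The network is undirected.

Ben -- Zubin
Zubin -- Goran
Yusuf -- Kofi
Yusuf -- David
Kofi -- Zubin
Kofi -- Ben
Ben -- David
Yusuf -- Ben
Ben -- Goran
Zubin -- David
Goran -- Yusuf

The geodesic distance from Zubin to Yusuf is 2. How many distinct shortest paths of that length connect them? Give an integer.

The shortest distance is 2. The length-2 paths are: Zubin–Ben–Yusuf; Zubin–Goran–Yusuf; Zubin–David–Yusuf; Zubin–Kofi–Yusuf.
That gives 4 distinct shortest paths.

4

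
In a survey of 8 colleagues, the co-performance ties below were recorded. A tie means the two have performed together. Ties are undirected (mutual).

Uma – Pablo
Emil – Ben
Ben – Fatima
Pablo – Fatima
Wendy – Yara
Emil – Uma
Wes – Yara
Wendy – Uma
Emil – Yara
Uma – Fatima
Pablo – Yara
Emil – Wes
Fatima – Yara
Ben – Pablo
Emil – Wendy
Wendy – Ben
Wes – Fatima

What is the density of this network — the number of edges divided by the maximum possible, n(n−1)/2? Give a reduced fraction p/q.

There are 17 edges and 8 nodes, so the maximum possible is C(8,2) = 28.
Density = 17/28.

17/28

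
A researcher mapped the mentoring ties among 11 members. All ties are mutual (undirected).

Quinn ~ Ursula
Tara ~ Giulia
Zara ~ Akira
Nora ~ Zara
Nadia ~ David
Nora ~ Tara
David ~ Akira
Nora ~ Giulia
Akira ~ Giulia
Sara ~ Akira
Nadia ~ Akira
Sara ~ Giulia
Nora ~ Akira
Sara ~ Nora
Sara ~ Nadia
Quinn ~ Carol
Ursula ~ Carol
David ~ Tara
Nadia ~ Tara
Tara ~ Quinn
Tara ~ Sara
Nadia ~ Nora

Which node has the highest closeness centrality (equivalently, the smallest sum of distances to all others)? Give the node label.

Tara

Farness (sum of distances to all others) for each node — Akira:19, Carol:27, David:19, Giulia:18, Nadia:17, Nora:16, Quinn:19, Sara:17, Tara:14, Ursula:27, Zara:23.
The smallest farness is 14, for Tara, so Tara has the highest closeness.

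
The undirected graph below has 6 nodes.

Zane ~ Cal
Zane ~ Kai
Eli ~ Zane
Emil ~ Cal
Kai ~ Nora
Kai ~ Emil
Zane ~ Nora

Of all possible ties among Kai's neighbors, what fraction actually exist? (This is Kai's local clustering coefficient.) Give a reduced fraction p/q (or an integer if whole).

1/3

Kai's neighbors: Emil, Nora, and Zane (k = 3).
Possible neighbor pairs: C(3,2) = 3. Edges among them: Nora–Zane → e = 1.
Clustering(Kai) = 1/3.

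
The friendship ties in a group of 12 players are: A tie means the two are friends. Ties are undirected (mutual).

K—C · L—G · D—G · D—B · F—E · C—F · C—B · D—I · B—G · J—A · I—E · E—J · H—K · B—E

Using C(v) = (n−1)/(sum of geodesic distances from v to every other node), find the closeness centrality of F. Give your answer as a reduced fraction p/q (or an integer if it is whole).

11/26

Distances from F: A:3, B:2, C:1, D:3, E:1, G:3, H:3, I:2, J:2, K:2, L:4. Sum = 26.
n = 12, so closeness = 11/26.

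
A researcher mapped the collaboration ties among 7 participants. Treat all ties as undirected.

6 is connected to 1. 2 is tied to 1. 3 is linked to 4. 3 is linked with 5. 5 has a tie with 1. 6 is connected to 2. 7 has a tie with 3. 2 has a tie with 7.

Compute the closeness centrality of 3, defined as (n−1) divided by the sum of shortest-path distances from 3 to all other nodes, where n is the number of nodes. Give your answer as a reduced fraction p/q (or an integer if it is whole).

3/5

Distances from 3: 1:2, 2:2, 4:1, 5:1, 6:3, 7:1. Sum = 10.
n = 7, so closeness = 6/10 = 3/5.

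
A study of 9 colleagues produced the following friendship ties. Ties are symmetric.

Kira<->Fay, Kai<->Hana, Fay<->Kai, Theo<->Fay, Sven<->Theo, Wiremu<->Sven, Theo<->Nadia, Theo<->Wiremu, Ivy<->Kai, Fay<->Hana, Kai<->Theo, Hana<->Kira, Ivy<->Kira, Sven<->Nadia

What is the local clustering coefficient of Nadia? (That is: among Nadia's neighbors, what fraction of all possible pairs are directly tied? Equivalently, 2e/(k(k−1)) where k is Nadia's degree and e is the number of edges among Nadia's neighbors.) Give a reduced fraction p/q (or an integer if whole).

1

Nadia's neighbors: Sven and Theo (k = 2).
Possible neighbor pairs: C(2,2) = 1. Edges among them: Sven–Theo → e = 1.
Clustering(Nadia) = 1/1.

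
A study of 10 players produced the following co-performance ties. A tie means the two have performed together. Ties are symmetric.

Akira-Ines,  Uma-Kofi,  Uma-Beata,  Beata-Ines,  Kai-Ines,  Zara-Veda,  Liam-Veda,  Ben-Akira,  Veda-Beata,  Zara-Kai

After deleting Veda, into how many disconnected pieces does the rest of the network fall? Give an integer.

2

Without Veda, the remaining ties split the others into: {Akira, Beata, Ben, Ines, Kai, Kofi, Uma, Zara}; {Liam}.
That's 2 separate components.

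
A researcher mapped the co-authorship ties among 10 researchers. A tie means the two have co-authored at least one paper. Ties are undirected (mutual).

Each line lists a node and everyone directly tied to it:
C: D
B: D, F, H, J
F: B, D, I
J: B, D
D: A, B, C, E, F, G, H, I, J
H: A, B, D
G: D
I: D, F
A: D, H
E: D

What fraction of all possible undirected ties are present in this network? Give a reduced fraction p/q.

There are 14 edges and 10 nodes, so the maximum possible is C(10,2) = 45.
Density = 14/45.

14/45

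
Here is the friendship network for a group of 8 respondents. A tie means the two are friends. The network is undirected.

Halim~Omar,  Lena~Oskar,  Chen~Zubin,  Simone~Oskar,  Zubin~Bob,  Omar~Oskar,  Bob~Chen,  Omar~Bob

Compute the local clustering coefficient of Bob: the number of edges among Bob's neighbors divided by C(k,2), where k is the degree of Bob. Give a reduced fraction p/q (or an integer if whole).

Bob's neighbors: Chen, Omar, and Zubin (k = 3).
Possible neighbor pairs: C(3,2) = 3. Edges among them: Chen–Zubin → e = 1.
Clustering(Bob) = 1/3.

1/3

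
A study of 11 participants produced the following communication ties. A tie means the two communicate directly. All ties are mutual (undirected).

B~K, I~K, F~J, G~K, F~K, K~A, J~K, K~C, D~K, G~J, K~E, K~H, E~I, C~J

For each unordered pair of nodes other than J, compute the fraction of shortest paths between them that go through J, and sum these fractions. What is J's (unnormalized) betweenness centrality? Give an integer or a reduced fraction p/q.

Pairs whose geodesics pass through J — G–F: 1/2; G–C: 1/2; F–C: 1/2.
All other pairs contribute 0.
Summing the contributions gives betweenness(J) = 3/2.

3/2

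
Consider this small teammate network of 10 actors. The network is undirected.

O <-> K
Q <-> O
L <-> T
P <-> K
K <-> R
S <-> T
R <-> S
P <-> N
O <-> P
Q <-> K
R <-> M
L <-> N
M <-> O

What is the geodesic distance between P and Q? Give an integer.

One shortest route is P – K – Q, which uses 2 edges, and P and Q are not directly tied, so nothing shorter exists. So d(P,Q) = 2.

2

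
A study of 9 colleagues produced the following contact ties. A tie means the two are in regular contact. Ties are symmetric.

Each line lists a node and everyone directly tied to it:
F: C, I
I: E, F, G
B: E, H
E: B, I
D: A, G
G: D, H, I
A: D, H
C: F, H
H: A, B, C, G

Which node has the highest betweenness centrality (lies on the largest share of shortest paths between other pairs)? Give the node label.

Unnormalized betweenness of each node: A:3/2, B:5/2, C:5/2, D:1, E:3/2, F:3/2, G:13/2, H:11, I:6.
H has the largest value, 11, making it the main broker — the node through which the most shortest paths run.

H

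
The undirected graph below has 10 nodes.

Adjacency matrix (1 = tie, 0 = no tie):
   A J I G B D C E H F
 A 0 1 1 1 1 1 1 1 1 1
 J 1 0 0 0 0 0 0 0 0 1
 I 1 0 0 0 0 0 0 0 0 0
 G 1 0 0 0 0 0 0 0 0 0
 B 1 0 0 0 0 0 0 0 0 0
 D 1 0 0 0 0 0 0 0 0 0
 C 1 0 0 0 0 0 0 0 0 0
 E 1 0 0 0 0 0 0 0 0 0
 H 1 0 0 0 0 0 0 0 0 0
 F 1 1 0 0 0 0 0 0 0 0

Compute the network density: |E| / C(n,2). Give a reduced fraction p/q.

2/9

There are 10 edges and 10 nodes, so the maximum possible is C(10,2) = 45.
Density = 10/45 = 2/9.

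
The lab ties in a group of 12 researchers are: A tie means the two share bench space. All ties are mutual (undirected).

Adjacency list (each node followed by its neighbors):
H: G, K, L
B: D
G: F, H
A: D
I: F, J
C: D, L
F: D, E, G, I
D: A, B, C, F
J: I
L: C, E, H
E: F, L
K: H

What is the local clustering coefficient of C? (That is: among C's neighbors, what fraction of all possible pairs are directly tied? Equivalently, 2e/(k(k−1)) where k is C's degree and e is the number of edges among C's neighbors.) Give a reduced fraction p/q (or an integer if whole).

0

C's neighbors: D and L (k = 2).
Possible neighbor pairs: C(2,2) = 1. Edges among them: none → e = 0.
Clustering(C) = 0/1.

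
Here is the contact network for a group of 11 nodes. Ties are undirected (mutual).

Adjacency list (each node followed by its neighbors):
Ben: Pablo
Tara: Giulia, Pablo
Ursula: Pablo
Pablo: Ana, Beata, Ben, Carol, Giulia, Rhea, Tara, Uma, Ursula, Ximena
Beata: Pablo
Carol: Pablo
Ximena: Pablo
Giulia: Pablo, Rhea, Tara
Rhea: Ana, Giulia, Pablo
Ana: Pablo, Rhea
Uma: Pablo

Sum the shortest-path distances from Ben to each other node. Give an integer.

Distances from Ben: Ana:2, Beata:2, Carol:2, Giulia:2, Pablo:1, Rhea:2, Tara:2, Uma:2, Ursula:2, Ximena:2.
Sum = 2 + 2 + 2 + 2 + 1 + 2 + 2 + 2 + 2 + 2 = 19.

19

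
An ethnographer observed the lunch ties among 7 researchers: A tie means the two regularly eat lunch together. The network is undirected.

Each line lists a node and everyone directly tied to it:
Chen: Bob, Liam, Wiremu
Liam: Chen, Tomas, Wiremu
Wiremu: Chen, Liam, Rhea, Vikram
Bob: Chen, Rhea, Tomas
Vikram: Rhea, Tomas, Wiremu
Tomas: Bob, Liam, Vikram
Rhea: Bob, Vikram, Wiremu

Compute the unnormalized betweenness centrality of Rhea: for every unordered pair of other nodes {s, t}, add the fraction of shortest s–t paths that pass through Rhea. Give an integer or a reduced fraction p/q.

1

Pairs whose geodesics pass through Rhea — Vikram–Bob: 1/2; Bob–Wiremu: 1/2.
All other pairs contribute 0.
Summing the contributions gives betweenness(Rhea) = 1.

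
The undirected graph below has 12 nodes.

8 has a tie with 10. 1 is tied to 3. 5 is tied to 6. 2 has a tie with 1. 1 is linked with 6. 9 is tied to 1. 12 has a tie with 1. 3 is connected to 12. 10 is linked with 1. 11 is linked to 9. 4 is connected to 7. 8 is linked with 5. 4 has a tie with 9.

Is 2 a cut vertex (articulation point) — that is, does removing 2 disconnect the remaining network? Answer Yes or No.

No

Even without 2, every remaining node can still reach every other (the residual graph is connected), so 2 is not a cut vertex.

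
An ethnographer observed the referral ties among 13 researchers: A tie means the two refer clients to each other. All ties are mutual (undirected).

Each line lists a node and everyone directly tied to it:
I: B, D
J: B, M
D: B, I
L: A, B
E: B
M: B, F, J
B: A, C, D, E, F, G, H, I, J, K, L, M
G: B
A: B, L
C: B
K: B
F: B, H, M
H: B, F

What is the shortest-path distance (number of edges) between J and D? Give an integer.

One shortest route is J – B – D, which uses 2 edges, and J and D are not directly tied, so nothing shorter exists. So d(J,D) = 2.

2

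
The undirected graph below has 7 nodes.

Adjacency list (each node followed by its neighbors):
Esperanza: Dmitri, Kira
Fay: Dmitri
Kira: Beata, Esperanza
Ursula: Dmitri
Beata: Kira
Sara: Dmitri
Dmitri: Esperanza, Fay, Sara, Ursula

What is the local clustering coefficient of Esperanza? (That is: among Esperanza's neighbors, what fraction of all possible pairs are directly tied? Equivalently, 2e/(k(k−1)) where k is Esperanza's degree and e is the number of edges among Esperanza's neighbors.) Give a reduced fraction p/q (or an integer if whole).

0

Esperanza's neighbors: Dmitri and Kira (k = 2).
Possible neighbor pairs: C(2,2) = 1. Edges among them: none → e = 0.
Clustering(Esperanza) = 0/1.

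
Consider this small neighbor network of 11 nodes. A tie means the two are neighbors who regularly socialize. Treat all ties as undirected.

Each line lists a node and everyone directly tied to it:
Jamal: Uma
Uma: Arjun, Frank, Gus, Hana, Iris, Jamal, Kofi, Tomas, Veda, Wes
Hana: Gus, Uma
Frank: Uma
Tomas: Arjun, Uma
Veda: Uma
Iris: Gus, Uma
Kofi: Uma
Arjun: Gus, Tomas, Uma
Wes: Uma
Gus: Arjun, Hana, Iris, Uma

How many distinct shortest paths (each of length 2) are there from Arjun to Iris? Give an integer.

2

The shortest distance is 2. The length-2 paths are: Arjun–Uma–Iris; Arjun–Gus–Iris.
That gives 2 distinct shortest paths.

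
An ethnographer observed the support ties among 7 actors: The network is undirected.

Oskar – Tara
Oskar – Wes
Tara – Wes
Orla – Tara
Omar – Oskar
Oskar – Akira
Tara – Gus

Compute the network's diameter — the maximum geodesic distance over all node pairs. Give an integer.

3

Eccentricity of each node (its greatest distance to any other): Akira:3, Gus:3, Omar:3, Orla:3, Oskar:2, Tara:2, Wes:2.
The maximum eccentricity is 3, realized for instance by the pair Gus–Omar via Gus – Tara – Oskar – Omar. So the diameter is 3.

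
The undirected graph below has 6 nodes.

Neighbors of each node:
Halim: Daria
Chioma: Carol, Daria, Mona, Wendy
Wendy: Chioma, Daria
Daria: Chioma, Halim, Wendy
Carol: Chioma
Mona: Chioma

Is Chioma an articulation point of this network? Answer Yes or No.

Removing Chioma leaves {Daria, Halim, and Wendy} with no path to {Carol}, so the network splits into 3 components. Chioma is a cut vertex.

Yes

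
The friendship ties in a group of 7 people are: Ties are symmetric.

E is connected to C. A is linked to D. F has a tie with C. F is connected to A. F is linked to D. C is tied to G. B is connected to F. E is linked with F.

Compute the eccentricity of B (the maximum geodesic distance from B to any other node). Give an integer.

3

Distances from B: A:2, C:2, D:2, E:2, F:1, G:3.
The largest is 3 (to G), so the eccentricity of B is 3.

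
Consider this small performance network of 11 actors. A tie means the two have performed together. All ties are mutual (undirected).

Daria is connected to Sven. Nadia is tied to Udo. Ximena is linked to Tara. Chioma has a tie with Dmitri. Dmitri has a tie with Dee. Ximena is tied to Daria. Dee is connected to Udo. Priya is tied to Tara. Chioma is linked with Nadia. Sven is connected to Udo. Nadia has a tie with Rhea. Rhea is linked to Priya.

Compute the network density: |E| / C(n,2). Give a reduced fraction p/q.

12/55

There are 12 edges and 11 nodes, so the maximum possible is C(11,2) = 55.
Density = 12/55.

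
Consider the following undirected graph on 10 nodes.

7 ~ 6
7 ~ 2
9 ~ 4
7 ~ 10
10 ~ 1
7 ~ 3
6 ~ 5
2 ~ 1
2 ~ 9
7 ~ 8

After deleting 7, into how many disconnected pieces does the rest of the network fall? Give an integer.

Without 7, the remaining ties split the others into: {5, 6}; {1, 2, 4, 9, 10}; {3}; {8}.
That's 4 separate components.

4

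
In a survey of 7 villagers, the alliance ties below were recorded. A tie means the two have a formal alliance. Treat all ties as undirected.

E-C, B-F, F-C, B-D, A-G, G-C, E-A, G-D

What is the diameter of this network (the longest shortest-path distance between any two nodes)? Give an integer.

3

Eccentricity of each node (its greatest distance to any other): A:3, B:3, C:2, D:3, E:3, F:3, G:2.
The maximum eccentricity is 3, realized for instance by the pair A–F via A – E – C – F. So the diameter is 3.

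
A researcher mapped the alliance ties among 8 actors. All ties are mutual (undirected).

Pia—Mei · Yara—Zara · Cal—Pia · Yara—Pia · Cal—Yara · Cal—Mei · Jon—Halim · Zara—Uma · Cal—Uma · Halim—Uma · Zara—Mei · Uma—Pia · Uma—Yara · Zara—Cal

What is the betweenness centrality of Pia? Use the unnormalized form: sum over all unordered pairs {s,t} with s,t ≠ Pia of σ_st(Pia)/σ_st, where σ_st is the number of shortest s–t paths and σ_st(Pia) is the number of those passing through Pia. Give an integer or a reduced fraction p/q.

Pairs whose geodesics pass through Pia — Halim–Mei: 1/3; Jon–Mei: 1/3; Uma–Mei: 1/3; Mei–Yara: 1/3.
All other pairs contribute 0.
Summing the contributions gives betweenness(Pia) = 4/3.

4/3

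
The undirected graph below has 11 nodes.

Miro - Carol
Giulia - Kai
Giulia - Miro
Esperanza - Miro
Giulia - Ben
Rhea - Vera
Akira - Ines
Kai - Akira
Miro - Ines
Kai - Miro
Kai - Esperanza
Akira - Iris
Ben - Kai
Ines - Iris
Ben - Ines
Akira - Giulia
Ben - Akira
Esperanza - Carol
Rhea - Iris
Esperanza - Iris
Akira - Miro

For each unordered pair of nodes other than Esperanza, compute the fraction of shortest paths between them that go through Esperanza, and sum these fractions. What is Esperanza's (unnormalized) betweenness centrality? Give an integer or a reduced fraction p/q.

31/5

Pairs whose geodesics pass through Esperanza — Ben–Carol: 1/5; Rhea–Carol: 1; Rhea–Kai: 1/2; Rhea–Miro: 1/3; Iris–Carol: 1; Iris–Kai: 1/2; Iris–Miro: 1/3; Carol–Vera: 1; Carol–Kai: 1/2; Vera–Kai: 1/2; Vera–Miro: 1/3.
All other pairs contribute 0.
Summing the contributions gives betweenness(Esperanza) = 31/5.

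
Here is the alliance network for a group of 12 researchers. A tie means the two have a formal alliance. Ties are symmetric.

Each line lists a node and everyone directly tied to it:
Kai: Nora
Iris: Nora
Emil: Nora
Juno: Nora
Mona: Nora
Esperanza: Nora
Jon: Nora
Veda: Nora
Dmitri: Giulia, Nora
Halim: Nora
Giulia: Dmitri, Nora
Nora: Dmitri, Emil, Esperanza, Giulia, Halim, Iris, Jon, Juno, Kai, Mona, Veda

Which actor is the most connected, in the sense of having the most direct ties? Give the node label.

Nora

Degrees — Dmitri:2, Emil:1, Esperanza:1, Giulia:2, Halim:1, Iris:1, Jon:1, Juno:1, Kai:1, Mona:1, Nora:11, Veda:1.
The maximum is 11, attained only by Nora.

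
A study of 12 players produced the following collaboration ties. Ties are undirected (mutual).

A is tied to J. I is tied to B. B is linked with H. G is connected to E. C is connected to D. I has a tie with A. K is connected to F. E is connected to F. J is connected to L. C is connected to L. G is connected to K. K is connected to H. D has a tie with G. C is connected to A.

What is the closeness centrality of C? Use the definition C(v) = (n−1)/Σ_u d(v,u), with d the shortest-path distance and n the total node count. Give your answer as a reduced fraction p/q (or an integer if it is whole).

Distances from C: A:1, B:3, D:1, E:3, F:4, G:2, H:4, I:2, J:2, K:3, L:1. Sum = 26.
n = 12, so closeness = 11/26.

11/26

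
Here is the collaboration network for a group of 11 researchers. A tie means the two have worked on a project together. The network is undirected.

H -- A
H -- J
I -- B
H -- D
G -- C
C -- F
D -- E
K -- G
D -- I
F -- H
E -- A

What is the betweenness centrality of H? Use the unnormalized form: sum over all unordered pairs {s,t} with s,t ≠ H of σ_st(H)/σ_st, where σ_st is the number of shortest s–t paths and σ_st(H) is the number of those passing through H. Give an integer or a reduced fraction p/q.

61/2

Pairs whose geodesics pass through H — D–G: 1; D–A: 1/2; D–J: 1; D–C: 1; D–K: 1; D–F: 1; G–A: 1; G–I: 1; G–J: 1; G–E: 2/2; G–B: 1; A–I: 1/2; A–J: 1; A–C: 1 … (+18 more pairs).
All other pairs contribute 0.
Summing the contributions gives betweenness(H) = 61/2.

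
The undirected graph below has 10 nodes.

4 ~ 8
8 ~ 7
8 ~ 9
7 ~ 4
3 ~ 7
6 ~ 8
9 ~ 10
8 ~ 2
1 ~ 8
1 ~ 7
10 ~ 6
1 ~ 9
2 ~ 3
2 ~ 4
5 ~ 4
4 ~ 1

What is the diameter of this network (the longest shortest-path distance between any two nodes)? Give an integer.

Eccentricity of each node (its greatest distance to any other): 1:2, 2:3, 3:4, 4:3, 5:4, 6:3, 7:3, 8:2, 9:3, 10:4.
The maximum eccentricity is 4, realized for instance by the pair 5–10 via 5 – 4 – 8 – 6 – 10. So the diameter is 4.

4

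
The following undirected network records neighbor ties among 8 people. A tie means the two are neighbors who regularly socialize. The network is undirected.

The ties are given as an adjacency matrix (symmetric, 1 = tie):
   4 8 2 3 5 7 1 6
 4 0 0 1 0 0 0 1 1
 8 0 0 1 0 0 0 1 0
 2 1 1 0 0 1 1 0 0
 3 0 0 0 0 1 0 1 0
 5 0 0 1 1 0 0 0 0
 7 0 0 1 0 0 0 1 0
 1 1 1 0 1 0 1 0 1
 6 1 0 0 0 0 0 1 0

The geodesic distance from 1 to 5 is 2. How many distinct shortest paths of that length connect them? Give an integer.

The shortest distance is 2, and the only length-2 path is 1–3–5. So there is exactly 1 shortest path.

1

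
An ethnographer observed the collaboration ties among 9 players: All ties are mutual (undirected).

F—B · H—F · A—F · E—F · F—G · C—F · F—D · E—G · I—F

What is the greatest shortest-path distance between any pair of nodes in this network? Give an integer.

Eccentricity of each node (its greatest distance to any other): A:2, B:2, C:2, D:2, E:2, F:1, G:2, H:2, I:2.
The maximum eccentricity is 2, realized for instance by the pair A–D via A – F – D. So the diameter is 2.

2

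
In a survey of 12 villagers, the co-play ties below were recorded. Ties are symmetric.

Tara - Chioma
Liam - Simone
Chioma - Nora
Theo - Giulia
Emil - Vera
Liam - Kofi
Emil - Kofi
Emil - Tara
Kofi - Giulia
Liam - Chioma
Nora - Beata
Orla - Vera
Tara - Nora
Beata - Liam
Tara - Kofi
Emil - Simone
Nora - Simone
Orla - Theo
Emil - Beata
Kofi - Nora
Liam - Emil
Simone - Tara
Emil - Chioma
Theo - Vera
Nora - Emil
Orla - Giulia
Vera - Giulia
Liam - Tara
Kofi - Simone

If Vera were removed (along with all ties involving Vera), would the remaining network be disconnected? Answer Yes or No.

No

Even without Vera, every remaining node can still reach every other (the residual graph is connected), so Vera is not a cut vertex.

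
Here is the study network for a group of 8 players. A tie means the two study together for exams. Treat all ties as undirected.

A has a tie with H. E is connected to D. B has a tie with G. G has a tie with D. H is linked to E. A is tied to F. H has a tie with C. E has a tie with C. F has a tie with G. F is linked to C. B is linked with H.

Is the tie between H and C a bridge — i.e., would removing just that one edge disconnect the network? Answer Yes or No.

Even without that edge, H still reaches C via H – E – C, so the network stays connected. Not a bridge.

No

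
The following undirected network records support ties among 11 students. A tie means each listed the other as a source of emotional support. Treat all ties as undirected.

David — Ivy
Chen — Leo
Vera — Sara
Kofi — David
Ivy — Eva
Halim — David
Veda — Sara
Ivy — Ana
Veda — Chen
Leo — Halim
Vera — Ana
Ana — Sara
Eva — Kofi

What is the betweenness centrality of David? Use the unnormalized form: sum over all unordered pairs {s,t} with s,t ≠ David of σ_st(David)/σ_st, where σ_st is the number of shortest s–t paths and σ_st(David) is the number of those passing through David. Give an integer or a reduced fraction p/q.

83/6

Pairs whose geodesics pass through David — Sara–Halim: 1/2; Sara–Kofi: 1/2; Veda–Kofi: 2/3; Chen–Kofi: 1; Chen–Eva: 2/3; Chen–Ivy: 1/2; Leo–Kofi: 1; Leo–Eva: 2/2; Leo–Ivy: 1; Leo–Ana: 1/2; Halim–Kofi: 1; Halim–Eva: 2/2; Halim–Ivy: 1; Halim–Ana: 1 … (+4 more pairs).
All other pairs contribute 0.
Summing the contributions gives betweenness(David) = 83/6.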